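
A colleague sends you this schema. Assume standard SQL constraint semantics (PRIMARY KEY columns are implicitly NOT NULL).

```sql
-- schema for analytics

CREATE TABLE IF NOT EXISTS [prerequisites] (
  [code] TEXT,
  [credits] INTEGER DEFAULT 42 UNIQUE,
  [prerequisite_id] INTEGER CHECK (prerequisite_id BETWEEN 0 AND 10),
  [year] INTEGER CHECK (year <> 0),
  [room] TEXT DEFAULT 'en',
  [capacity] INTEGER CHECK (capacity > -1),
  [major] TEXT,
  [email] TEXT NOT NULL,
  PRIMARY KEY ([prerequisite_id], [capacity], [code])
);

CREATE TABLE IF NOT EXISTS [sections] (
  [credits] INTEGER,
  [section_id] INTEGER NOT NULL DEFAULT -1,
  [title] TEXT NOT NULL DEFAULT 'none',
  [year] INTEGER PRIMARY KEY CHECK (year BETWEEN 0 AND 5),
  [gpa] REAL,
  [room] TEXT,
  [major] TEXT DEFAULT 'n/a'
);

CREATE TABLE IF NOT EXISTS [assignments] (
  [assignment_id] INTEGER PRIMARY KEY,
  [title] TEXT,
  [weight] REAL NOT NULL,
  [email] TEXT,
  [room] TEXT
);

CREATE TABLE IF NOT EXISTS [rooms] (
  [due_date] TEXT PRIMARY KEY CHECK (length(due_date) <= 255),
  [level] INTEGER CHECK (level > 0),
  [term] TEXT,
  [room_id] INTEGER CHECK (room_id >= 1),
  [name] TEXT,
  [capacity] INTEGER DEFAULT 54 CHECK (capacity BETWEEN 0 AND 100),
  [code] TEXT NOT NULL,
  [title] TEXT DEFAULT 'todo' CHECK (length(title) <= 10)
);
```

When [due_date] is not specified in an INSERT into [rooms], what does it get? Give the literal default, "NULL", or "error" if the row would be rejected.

due_date has no DEFAULT clause.
Omitting it would insert NULL, but it is part of the PRIMARY KEY, so the INSERT fails.

error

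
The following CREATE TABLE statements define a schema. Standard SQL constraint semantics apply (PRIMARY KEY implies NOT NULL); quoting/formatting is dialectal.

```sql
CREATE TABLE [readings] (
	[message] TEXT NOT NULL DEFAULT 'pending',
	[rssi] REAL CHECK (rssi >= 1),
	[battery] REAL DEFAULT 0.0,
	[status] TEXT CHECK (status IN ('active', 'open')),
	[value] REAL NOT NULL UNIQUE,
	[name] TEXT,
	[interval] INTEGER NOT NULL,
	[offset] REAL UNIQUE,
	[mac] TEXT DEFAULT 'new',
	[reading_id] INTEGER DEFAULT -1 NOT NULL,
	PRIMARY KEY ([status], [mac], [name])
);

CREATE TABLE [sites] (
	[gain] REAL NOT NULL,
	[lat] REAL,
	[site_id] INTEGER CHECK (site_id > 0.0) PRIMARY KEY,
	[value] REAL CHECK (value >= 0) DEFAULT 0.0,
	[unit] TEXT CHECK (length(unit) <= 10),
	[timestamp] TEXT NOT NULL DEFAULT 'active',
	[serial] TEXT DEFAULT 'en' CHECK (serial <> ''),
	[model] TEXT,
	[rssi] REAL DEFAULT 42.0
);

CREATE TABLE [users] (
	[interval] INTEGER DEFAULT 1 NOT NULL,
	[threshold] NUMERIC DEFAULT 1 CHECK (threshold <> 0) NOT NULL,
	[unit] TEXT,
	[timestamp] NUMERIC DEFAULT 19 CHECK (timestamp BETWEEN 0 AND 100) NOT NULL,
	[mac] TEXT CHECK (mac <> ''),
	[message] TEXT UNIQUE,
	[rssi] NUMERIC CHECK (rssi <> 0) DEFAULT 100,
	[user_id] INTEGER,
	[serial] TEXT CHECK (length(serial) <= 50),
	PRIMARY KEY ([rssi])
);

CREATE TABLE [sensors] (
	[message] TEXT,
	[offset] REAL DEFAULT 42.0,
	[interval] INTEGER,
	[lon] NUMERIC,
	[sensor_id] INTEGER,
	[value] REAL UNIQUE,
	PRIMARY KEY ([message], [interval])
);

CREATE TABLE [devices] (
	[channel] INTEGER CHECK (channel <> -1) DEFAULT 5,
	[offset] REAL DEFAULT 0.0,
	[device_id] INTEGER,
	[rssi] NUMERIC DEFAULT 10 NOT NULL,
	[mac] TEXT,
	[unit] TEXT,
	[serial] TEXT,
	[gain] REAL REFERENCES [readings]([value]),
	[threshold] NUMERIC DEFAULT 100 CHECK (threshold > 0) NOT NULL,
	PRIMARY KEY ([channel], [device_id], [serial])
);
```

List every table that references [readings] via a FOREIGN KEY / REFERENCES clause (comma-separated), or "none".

- devices.gain references readings(value).

devices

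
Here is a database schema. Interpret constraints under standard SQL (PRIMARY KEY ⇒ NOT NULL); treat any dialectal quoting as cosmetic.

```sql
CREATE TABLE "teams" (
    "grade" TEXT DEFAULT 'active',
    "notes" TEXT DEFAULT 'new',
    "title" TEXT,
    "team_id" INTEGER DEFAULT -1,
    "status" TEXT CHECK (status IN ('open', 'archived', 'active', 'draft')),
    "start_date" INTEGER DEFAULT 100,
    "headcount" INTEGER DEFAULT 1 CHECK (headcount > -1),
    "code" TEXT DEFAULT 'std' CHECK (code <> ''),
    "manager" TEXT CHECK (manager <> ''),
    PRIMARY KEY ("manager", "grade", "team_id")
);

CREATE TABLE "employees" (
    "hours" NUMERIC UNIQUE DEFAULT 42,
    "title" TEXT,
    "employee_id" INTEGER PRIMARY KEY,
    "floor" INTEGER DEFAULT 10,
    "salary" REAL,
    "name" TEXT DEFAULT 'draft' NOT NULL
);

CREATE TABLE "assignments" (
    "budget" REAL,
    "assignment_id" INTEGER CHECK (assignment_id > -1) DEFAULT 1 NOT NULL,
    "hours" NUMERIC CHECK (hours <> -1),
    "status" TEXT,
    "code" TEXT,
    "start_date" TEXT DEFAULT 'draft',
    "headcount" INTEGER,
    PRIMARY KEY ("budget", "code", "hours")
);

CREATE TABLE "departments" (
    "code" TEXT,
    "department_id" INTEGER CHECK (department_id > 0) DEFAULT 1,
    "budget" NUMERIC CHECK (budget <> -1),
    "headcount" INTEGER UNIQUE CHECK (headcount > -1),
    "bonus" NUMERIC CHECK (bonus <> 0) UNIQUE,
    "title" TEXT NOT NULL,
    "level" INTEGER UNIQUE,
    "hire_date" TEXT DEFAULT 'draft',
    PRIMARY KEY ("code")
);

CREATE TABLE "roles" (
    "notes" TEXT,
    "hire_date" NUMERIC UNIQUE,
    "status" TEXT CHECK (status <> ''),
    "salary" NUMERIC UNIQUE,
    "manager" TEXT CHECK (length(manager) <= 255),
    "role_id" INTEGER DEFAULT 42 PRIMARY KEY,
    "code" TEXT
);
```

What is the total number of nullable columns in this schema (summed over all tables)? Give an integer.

25

teams: 6 nullable (notes, title, status, start_date, headcount, code — PK (manager, grade, team_id) and explicit NOT NULL columns excluded).
employees: 4 nullable (hours, title, floor, salary — PK (employee_id) and explicit NOT NULL columns excluded).
assignments: 3 nullable (status, start_date, headcount — PK (budget, code, hours) and explicit NOT NULL columns excluded).
departments: 6 nullable (department_id, budget, headcount, bonus, level, hire_date — PK (code) and explicit NOT NULL columns excluded).
roles: 6 nullable (notes, hire_date, status, salary, manager, code — PK (role_id) and explicit NOT NULL columns excluded).
Total: 6 + 4 + 3 + 6 + 6 = 25.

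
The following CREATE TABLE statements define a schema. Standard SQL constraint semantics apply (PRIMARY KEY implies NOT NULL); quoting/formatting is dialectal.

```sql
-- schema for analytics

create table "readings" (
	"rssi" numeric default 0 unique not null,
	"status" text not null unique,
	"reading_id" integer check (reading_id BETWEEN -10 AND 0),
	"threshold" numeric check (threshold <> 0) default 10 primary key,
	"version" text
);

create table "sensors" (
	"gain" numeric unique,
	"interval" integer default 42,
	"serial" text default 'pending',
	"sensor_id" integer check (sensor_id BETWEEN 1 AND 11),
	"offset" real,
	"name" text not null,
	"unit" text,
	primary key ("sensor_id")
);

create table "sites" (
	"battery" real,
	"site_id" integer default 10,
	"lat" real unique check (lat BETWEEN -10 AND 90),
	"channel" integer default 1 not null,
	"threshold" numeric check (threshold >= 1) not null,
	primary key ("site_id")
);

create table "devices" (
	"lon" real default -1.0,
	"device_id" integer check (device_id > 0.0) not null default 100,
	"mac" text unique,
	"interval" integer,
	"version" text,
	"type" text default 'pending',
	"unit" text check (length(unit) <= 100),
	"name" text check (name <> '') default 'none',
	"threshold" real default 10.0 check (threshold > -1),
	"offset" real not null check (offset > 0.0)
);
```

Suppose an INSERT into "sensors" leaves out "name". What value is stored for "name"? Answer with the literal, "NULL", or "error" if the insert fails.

error

name has no DEFAULT clause.
Omitting it would insert NULL, but it is declared NOT NULL, so the INSERT fails.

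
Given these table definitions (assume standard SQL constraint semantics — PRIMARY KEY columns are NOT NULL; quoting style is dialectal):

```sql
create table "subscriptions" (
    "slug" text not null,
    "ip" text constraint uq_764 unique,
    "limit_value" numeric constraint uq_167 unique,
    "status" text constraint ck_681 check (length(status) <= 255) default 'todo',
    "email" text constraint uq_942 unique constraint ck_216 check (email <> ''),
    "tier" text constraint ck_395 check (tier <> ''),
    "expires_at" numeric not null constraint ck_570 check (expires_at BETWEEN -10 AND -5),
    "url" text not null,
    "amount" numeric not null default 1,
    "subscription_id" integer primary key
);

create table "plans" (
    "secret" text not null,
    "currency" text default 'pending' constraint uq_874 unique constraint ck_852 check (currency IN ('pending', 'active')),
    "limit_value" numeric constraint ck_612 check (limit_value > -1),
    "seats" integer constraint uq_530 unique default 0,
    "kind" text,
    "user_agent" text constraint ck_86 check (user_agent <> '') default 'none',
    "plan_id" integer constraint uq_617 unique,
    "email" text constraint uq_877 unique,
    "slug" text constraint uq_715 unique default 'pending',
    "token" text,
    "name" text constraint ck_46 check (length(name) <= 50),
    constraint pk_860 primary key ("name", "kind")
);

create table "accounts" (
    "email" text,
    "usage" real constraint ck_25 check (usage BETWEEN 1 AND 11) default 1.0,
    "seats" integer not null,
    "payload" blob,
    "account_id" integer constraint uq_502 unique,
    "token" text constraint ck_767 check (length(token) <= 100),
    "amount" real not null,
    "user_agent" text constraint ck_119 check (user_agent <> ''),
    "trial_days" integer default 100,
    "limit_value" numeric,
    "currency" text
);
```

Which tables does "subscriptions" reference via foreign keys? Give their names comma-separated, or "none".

none

No column in subscriptions has a REFERENCES clause.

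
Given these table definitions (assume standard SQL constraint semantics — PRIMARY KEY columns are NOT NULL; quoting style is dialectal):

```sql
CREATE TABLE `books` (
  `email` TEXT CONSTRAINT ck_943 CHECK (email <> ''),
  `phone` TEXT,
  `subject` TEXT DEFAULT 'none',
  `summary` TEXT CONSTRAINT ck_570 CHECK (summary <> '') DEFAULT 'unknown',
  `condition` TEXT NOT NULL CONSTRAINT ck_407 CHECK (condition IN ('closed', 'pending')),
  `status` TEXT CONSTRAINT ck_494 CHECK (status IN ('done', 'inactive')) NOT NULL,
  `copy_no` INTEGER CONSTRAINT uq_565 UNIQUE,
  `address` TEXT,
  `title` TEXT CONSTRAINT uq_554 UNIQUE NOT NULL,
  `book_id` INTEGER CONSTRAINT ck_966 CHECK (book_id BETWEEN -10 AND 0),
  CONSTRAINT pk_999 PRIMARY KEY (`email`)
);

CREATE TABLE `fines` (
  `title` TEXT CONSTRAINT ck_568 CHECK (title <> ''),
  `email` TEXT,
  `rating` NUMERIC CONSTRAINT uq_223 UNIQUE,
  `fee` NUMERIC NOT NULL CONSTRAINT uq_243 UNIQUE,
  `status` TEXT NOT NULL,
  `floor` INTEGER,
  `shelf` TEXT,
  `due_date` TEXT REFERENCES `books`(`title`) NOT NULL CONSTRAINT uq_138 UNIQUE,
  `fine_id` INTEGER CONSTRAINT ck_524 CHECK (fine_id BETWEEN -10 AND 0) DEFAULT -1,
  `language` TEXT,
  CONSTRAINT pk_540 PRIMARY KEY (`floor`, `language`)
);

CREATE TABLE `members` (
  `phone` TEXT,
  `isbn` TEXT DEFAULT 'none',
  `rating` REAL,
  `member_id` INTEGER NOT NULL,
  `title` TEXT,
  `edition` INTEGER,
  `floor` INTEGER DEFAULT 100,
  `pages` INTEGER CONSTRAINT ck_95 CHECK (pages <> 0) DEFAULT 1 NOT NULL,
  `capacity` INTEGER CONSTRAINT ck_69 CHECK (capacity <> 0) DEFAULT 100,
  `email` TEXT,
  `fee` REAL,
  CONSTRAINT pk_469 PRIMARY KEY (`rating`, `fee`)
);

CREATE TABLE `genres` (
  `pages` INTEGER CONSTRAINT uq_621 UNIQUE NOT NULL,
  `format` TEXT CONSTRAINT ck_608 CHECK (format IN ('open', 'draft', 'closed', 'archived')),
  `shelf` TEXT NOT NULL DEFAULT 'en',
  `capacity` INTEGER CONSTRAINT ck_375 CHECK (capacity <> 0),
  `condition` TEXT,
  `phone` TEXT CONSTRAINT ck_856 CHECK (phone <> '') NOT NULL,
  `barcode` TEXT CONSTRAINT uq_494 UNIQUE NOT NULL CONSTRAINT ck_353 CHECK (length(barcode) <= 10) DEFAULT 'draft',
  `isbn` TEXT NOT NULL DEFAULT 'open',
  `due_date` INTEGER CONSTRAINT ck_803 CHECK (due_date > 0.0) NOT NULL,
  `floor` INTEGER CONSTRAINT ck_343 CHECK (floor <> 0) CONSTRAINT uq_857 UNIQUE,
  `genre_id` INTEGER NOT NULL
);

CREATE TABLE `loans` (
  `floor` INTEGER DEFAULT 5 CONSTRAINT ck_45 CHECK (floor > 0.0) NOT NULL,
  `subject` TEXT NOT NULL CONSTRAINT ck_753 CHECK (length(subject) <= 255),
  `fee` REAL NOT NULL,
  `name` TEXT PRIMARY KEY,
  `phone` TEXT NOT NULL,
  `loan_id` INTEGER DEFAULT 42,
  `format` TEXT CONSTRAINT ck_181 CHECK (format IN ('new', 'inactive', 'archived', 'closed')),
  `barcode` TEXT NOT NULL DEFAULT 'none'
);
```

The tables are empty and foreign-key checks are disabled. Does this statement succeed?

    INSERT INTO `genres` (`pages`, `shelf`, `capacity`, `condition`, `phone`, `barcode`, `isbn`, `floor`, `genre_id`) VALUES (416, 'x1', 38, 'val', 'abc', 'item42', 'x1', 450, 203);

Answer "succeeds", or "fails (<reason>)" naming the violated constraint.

due_date is omitted from the column list and has no DEFAULT, so it would receive NULL.
But due_date is declared NOT NULL.

fails (NOT NULL on due_date)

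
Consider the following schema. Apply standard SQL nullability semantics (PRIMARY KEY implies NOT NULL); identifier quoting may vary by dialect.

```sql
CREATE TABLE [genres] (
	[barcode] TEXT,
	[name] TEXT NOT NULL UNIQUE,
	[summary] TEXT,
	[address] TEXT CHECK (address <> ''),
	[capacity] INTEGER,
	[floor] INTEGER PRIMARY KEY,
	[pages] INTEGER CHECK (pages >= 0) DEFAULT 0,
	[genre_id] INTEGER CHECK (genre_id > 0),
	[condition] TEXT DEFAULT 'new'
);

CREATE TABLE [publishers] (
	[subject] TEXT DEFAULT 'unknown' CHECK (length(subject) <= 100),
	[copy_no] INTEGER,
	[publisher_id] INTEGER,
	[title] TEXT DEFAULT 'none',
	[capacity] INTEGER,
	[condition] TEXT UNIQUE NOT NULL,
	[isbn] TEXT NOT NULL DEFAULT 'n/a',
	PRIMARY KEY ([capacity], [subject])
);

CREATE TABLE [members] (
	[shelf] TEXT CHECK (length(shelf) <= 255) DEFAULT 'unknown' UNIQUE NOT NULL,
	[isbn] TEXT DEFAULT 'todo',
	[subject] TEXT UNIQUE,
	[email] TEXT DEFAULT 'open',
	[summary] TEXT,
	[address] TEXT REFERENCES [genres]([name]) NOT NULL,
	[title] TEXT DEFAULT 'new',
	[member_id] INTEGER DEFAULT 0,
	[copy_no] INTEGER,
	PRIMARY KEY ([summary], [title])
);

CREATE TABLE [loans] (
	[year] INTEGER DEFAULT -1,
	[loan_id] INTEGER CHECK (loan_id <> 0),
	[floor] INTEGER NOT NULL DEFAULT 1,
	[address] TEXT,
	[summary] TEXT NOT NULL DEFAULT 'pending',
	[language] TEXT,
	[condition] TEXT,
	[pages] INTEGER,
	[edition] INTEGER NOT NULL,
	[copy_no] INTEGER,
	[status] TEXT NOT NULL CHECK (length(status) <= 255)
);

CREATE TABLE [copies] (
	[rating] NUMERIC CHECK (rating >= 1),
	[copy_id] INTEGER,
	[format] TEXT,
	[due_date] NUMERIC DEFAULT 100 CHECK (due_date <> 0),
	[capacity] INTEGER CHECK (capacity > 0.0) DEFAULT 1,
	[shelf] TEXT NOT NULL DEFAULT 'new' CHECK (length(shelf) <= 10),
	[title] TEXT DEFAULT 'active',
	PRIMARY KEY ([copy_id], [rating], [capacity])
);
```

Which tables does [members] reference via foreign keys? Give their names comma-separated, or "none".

genres

- address REFERENCES genres(name).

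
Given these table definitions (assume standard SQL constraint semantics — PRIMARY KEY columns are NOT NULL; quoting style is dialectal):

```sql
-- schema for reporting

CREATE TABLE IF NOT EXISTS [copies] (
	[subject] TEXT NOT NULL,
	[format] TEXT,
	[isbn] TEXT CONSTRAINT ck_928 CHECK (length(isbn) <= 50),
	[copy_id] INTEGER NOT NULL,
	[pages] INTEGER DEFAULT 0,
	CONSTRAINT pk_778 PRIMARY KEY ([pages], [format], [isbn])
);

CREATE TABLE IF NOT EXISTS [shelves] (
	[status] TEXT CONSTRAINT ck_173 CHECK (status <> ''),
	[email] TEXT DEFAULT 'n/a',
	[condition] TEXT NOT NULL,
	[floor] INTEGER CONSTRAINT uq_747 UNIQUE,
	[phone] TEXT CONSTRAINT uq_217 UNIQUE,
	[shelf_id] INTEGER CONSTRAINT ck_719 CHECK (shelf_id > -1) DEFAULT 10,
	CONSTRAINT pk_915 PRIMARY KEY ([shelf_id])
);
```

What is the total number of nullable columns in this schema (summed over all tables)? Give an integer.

copies: 0 nullable (none — PK (pages, format, isbn) and explicit NOT NULL columns excluded).
shelves: 4 nullable (status, email, floor, phone — PK (shelf_id) and explicit NOT NULL columns excluded).
Total: 0 + 4 = 4.

4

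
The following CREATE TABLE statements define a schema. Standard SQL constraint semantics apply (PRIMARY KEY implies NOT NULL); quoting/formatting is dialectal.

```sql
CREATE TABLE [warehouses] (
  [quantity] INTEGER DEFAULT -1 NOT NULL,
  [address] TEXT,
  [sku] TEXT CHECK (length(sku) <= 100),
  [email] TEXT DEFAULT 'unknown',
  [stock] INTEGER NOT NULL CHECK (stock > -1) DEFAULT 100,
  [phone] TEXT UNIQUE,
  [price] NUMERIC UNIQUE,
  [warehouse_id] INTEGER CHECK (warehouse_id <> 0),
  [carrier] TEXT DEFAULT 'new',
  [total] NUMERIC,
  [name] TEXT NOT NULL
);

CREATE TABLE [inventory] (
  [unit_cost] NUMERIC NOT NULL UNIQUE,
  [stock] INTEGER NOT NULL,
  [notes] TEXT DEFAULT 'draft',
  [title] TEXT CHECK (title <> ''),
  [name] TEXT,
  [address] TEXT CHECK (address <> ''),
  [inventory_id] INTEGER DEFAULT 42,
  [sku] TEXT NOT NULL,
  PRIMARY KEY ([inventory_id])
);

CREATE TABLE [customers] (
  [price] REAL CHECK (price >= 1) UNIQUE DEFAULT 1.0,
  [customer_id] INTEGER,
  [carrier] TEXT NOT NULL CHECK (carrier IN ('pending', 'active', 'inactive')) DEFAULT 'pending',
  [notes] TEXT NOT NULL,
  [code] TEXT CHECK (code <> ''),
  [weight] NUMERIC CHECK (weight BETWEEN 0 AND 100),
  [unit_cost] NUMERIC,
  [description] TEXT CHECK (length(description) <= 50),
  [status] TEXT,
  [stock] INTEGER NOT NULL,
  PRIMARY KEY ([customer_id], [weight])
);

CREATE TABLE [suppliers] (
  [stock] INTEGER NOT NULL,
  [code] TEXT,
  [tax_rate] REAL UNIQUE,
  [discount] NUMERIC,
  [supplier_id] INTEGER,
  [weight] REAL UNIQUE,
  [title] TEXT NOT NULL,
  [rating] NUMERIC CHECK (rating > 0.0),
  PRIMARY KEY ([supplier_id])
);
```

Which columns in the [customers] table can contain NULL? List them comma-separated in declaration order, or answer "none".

- price: CHECK does not forbid NULL (a CHECK constraint passes when its expression is NULL) → nullable.
- customer_id: part of the PRIMARY KEY, which implies NOT NULL → not nullable.
- carrier: declared NOT NULL → not nullable.
- notes: declared NOT NULL → not nullable.
- code: CHECK does not forbid NULL (a CHECK constraint passes when its expression is NULL) → nullable.
- weight: part of the PRIMARY KEY, which implies NOT NULL → not nullable.
- unit_cost: no NOT NULL constraint applies → nullable.
- description: CHECK does not forbid NULL (a CHECK constraint passes when its expression is NULL) → nullable.
- status: no NOT NULL constraint applies → nullable.
- stock: declared NOT NULL → not nullable.

price, code, unit_cost, description, status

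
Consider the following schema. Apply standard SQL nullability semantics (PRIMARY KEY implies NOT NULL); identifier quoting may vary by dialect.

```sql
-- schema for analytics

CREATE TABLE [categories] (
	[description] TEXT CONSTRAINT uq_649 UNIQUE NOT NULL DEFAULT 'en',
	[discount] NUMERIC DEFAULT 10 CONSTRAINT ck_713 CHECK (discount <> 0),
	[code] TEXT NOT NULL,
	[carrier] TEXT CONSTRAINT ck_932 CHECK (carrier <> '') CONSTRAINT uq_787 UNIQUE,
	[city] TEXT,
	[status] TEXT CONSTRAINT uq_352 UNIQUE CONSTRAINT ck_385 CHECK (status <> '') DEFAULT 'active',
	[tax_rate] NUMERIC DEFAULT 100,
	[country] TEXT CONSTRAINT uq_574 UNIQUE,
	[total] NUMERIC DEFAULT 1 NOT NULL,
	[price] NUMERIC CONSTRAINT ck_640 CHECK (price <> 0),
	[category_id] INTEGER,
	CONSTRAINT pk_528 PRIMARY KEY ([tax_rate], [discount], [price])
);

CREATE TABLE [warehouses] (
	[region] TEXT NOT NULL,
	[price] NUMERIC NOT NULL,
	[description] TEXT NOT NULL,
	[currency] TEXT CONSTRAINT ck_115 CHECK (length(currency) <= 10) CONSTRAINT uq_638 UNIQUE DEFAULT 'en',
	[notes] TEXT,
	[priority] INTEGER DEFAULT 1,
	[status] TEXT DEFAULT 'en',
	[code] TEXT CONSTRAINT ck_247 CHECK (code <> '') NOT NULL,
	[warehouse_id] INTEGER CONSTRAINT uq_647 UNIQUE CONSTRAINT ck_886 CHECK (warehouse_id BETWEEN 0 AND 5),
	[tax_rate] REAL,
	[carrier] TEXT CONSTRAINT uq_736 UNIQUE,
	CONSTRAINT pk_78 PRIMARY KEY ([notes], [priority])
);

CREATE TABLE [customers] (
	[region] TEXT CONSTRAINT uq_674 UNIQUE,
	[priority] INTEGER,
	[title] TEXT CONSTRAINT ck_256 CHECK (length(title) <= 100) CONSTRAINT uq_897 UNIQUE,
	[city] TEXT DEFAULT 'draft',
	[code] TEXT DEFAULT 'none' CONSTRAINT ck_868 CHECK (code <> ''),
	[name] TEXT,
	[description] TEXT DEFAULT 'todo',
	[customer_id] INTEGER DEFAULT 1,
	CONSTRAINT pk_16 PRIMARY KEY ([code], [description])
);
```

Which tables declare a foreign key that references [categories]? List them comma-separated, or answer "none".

No REFERENCES clause anywhere in the schema names categories.

none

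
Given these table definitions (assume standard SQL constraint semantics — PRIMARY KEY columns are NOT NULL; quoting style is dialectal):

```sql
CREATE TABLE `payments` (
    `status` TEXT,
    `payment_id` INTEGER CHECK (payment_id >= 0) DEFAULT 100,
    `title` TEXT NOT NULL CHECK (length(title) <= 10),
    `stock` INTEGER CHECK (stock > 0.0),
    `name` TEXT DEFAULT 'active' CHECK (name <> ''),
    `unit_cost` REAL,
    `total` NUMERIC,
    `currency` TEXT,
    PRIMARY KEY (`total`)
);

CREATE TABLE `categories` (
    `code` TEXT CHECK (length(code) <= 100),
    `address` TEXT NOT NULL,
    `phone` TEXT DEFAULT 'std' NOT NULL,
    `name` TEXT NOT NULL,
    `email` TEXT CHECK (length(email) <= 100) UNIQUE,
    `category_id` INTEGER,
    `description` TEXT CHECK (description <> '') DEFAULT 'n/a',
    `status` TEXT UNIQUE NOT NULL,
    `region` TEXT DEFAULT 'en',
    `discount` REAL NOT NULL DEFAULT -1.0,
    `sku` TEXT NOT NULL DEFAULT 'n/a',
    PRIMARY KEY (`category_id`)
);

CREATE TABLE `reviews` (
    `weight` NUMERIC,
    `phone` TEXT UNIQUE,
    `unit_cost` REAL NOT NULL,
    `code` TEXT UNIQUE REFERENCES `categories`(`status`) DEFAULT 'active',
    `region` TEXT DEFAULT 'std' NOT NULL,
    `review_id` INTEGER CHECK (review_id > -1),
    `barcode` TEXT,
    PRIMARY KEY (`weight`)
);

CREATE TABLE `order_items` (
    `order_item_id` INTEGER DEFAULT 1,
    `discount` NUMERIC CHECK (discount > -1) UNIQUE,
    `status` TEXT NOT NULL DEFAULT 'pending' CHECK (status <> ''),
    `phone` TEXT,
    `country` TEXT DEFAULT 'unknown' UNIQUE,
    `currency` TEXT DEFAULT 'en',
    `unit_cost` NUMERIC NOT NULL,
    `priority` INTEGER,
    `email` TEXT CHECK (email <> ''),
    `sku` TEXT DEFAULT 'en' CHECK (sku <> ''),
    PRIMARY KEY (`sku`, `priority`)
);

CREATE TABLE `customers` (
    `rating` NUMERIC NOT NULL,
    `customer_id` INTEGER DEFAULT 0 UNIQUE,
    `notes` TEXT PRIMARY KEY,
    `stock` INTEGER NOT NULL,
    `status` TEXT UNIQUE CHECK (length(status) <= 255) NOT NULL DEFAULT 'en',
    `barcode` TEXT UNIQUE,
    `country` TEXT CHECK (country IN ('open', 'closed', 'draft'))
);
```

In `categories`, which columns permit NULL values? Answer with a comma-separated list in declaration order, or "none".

code, email, description, region

- code: CHECK does not forbid NULL (a CHECK constraint passes when its expression is NULL) → nullable.
- address: declared NOT NULL → not nullable.
- phone: declared NOT NULL → not nullable.
- name: declared NOT NULL → not nullable.
- email: CHECK does not forbid NULL (a CHECK constraint passes when its expression is NULL) → nullable.
- category_id: part of the PRIMARY KEY, which implies NOT NULL → not nullable.
- description: CHECK does not forbid NULL (a CHECK constraint passes when its expression is NULL) → nullable.
- status: declared NOT NULL → not nullable.
- region: DEFAULT only fills an omitted column; an explicit NULL is still allowed → nullable.
- discount: declared NOT NULL → not nullable.
- sku: declared NOT NULL → not nullable.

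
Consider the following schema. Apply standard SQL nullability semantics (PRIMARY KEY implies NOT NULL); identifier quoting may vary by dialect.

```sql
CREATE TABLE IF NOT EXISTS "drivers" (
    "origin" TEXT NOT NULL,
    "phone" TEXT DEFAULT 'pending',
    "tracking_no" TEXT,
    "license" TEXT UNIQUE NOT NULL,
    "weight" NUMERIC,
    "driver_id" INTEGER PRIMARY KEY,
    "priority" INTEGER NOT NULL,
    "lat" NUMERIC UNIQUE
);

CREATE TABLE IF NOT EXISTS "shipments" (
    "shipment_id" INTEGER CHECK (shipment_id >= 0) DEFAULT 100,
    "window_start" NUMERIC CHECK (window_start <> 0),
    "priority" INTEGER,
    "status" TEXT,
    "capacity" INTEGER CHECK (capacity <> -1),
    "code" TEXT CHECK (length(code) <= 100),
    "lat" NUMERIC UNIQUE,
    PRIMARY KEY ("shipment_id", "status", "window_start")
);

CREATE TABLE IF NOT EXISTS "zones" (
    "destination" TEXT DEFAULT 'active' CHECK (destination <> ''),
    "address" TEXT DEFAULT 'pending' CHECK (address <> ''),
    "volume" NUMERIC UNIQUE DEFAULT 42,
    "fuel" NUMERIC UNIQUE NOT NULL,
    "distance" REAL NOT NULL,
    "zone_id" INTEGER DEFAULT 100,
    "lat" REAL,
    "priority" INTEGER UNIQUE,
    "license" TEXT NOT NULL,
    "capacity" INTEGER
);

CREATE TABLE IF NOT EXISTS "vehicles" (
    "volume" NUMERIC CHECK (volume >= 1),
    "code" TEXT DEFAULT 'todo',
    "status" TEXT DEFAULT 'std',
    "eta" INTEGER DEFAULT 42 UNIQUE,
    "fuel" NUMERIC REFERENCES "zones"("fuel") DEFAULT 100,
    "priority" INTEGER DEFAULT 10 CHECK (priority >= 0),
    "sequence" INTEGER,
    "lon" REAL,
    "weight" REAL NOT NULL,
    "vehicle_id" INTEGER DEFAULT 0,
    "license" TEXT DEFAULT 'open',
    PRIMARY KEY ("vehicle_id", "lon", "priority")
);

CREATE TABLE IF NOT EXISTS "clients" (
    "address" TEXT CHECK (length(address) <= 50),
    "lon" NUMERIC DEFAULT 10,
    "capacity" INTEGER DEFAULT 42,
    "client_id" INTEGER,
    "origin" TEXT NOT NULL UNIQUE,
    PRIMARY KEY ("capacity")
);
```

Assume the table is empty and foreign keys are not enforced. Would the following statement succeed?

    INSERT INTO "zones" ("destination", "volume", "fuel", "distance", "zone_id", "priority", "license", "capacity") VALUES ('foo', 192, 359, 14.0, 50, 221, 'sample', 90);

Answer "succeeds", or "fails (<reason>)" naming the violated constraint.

NOT NULL columns: distance is supplied; fuel is supplied; license is supplied.
CHECK constraints: 'foo' satisfies (destination <> '').
No constraint is violated.

succeeds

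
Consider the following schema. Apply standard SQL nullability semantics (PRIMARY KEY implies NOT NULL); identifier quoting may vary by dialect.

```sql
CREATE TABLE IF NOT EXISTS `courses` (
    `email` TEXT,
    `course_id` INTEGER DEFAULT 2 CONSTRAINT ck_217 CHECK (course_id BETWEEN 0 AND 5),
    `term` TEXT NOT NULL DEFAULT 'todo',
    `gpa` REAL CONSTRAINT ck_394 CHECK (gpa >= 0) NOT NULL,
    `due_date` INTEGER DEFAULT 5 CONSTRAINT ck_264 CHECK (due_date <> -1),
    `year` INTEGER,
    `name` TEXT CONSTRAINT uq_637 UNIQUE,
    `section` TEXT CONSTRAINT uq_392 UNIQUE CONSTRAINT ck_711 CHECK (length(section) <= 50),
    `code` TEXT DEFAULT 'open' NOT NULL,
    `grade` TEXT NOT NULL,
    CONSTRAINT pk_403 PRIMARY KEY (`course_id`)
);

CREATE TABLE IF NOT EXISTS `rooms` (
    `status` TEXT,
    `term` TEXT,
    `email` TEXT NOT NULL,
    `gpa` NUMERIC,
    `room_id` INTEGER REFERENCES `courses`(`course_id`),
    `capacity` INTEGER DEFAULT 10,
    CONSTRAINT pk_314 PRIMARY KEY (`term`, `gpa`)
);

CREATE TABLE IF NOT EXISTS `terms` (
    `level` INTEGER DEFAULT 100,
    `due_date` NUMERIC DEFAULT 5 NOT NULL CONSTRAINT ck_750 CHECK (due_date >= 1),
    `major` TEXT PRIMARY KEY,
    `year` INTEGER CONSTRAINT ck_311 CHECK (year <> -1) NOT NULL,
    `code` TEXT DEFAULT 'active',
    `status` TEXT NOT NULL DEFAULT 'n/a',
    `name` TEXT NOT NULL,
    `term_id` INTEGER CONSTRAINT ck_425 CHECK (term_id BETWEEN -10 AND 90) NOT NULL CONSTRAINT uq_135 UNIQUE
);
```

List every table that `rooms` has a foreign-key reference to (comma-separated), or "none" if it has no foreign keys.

courses

- room_id REFERENCES courses(course_id).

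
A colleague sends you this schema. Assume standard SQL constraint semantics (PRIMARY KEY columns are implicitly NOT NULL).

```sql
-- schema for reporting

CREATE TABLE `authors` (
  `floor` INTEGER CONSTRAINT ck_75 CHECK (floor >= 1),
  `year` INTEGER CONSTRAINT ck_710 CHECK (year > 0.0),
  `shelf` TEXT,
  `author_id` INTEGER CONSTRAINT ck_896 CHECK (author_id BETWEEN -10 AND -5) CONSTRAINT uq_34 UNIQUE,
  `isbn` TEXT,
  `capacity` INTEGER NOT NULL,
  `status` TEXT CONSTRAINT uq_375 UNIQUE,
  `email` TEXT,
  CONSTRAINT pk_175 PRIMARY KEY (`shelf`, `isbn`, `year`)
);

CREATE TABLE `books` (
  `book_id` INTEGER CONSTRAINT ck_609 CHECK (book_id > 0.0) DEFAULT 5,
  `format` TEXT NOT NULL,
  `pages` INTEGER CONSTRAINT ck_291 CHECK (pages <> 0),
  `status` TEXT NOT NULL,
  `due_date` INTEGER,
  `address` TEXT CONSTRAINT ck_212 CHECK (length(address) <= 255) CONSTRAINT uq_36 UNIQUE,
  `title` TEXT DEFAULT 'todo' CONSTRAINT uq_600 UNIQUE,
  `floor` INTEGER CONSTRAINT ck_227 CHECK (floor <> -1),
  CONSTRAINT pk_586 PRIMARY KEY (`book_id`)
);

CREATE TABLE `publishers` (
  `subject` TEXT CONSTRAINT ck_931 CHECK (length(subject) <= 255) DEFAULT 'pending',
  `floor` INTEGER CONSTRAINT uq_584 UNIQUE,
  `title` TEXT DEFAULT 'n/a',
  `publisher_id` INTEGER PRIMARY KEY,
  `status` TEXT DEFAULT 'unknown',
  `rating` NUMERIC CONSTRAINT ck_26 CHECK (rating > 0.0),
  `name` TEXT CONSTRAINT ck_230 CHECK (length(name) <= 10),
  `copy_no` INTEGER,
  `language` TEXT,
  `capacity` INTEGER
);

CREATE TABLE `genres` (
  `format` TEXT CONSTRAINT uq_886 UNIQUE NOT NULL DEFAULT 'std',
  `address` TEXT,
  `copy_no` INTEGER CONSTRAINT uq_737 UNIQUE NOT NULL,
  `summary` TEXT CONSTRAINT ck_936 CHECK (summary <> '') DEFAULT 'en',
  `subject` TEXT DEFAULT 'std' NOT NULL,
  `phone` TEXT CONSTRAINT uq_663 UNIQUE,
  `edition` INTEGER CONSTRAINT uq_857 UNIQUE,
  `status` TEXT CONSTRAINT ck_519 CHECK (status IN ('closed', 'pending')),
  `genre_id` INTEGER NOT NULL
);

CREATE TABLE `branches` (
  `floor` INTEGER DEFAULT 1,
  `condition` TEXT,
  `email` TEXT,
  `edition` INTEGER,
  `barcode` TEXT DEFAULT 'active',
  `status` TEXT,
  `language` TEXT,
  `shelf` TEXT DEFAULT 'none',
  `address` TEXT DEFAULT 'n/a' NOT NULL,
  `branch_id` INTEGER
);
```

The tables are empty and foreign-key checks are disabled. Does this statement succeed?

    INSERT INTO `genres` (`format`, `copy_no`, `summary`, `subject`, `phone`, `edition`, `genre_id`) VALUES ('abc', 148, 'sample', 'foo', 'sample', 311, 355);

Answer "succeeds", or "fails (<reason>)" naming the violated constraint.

succeeds

NOT NULL columns: copy_no is supplied; format is supplied; genre_id is supplied; subject is supplied.
CHECK constraints: 'sample' satisfies (summary <> '').
No constraint is violated.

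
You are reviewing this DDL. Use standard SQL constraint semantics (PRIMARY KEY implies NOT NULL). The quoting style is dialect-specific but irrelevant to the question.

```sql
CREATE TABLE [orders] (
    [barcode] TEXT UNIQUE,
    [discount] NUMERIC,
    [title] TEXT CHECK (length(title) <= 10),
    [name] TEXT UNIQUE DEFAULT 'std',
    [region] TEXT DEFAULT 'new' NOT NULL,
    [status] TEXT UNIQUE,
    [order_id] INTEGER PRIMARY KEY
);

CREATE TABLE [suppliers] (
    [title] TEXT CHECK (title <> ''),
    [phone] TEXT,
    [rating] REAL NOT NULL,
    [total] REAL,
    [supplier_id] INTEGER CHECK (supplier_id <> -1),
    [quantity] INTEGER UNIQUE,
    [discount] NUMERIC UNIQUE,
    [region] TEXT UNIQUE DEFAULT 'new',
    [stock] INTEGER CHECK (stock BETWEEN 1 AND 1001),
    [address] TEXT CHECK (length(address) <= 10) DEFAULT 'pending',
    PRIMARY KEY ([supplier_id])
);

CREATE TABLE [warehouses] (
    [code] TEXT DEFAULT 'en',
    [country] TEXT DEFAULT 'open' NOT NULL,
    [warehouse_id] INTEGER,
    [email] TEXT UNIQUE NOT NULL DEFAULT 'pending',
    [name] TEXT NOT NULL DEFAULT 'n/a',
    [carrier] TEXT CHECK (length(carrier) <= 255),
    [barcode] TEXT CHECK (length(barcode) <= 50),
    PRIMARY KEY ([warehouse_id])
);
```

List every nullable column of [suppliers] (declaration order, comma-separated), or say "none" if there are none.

- title: CHECK does not forbid NULL (a CHECK constraint passes when its expression is NULL) → nullable.
- phone: no NOT NULL constraint applies → nullable.
- rating: declared NOT NULL → not nullable.
- total: no NOT NULL constraint applies → nullable.
- supplier_id: part of the PRIMARY KEY, which implies NOT NULL → not nullable.
- quantity: UNIQUE does not imply NOT NULL → nullable.
- discount: UNIQUE does not imply NOT NULL → nullable.
- region: UNIQUE does not imply NOT NULL → nullable.
- stock: CHECK does not forbid NULL (a CHECK constraint passes when its expression is NULL) → nullable.
- address: CHECK does not forbid NULL (a CHECK constraint passes when its expression is NULL) → nullable.

title, phone, total, quantity, discount, region, stock, address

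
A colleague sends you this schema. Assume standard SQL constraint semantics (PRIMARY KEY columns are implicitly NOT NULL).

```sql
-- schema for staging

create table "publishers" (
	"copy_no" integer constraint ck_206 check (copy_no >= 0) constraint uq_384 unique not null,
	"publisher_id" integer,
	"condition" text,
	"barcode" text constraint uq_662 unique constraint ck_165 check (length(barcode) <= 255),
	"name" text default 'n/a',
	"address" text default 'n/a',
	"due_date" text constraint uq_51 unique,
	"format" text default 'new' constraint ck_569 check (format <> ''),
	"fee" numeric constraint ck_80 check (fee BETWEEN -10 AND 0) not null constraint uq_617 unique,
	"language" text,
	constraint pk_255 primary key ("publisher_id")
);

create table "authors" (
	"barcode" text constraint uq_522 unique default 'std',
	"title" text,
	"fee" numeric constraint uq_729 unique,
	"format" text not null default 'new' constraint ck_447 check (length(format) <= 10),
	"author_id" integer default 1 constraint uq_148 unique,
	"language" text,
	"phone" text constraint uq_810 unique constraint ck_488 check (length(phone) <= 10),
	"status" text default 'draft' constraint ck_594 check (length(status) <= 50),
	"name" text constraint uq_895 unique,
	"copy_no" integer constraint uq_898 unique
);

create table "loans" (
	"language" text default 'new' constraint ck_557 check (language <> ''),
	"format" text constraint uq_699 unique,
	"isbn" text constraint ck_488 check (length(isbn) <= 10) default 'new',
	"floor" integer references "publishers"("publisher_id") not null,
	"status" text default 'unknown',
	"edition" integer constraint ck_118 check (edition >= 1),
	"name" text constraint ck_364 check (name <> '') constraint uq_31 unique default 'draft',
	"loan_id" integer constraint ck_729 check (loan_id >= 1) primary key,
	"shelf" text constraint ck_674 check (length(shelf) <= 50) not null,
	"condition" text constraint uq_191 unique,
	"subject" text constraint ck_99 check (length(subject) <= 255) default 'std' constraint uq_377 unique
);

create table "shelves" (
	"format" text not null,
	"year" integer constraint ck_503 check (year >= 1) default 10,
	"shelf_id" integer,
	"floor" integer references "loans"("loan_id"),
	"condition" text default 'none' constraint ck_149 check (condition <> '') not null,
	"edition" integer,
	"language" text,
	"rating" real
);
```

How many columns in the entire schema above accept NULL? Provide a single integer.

publishers: 7 nullable (condition, barcode, name, address, due_date, format, language — PK (publisher_id) and explicit NOT NULL columns excluded).
authors: 9 nullable (barcode, title, fee, author_id, language, phone, status, name, copy_no — PK none and explicit NOT NULL columns excluded).
loans: 8 nullable (language, format, isbn, status, edition, name, condition, subject — PK (loan_id) and explicit NOT NULL columns excluded).
shelves: 6 nullable (year, shelf_id, floor, edition, language, rating — PK none and explicit NOT NULL columns excluded).
Total: 7 + 9 + 8 + 6 = 30.

30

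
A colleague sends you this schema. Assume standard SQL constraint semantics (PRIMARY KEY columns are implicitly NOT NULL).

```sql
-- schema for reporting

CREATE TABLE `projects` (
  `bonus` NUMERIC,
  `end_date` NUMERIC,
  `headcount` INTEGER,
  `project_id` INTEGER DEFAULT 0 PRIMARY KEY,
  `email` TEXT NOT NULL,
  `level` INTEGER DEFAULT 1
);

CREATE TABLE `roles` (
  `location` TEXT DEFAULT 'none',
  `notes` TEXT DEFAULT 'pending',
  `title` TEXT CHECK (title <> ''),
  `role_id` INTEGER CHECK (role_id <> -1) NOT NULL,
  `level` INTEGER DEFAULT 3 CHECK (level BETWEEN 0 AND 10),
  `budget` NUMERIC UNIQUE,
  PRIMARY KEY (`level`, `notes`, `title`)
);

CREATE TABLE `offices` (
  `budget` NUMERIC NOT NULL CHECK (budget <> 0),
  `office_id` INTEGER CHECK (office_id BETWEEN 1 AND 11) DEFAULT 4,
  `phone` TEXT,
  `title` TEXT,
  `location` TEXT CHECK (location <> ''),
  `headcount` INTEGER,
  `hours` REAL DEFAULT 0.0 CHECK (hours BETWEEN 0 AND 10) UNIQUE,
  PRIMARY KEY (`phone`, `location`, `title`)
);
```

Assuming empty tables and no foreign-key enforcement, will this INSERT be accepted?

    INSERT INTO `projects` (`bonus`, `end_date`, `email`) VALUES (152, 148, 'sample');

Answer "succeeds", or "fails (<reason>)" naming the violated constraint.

succeeds

NOT NULL columns: email is supplied; project_id defaults to 0.
No constraint is violated.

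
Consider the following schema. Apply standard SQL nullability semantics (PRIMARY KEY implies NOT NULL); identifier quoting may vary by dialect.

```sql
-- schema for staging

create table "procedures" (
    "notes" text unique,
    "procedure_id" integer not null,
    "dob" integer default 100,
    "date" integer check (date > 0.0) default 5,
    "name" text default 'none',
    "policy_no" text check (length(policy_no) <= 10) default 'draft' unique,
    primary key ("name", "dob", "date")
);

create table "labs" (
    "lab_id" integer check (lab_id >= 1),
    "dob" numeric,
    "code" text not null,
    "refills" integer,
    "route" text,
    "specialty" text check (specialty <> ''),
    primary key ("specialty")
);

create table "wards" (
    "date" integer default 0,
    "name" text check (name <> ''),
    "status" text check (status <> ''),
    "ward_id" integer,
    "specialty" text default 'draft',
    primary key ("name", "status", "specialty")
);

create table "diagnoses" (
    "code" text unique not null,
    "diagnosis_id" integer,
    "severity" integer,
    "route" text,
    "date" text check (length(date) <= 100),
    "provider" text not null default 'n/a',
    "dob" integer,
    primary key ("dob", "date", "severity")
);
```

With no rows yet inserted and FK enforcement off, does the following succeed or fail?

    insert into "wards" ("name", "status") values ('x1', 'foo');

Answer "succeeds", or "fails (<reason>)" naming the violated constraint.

NOT NULL columns: name is supplied; specialty defaults to 'draft'; status is supplied.
CHECK constraints: 'x1' satisfies (name <> ''); 'foo' satisfies (status <> '').
No constraint is violated.

succeeds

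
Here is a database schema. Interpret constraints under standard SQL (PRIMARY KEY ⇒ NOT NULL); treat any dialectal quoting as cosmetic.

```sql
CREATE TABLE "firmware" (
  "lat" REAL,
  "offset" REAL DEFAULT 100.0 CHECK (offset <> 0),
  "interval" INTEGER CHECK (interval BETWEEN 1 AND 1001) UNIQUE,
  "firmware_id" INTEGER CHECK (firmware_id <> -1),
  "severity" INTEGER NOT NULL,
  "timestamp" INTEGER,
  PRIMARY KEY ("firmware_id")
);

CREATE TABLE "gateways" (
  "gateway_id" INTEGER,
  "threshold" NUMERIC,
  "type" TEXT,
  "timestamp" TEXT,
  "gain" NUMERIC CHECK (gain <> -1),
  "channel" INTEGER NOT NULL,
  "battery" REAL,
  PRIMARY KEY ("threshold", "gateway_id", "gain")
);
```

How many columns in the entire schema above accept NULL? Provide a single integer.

firmware: 4 nullable (lat, offset, interval, timestamp — PK (firmware_id) and explicit NOT NULL columns excluded).
gateways: 3 nullable (type, timestamp, battery — PK (threshold, gateway_id, gain) and explicit NOT NULL columns excluded).
Total: 4 + 3 = 7.

7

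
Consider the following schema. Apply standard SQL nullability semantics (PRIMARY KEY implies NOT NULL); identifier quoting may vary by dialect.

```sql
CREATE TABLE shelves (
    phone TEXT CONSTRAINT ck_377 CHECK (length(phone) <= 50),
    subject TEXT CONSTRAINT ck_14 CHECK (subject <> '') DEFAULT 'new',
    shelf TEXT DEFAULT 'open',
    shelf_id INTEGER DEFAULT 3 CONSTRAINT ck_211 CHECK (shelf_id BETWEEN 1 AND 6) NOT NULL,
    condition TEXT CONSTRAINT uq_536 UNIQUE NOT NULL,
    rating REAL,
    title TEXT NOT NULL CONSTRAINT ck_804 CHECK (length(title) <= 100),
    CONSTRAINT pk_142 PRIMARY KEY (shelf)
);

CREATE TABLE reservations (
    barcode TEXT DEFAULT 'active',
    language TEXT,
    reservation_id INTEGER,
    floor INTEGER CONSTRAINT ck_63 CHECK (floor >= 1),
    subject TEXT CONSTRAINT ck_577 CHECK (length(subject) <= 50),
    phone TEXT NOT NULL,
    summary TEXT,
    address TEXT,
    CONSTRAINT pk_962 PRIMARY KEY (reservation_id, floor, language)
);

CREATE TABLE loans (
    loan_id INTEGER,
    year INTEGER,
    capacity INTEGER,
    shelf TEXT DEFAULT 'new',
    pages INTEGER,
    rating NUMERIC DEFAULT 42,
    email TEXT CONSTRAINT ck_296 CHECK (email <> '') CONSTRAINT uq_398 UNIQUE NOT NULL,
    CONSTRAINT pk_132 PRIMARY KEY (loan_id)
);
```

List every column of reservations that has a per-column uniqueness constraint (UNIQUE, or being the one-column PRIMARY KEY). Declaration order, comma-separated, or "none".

- barcode: no UNIQUE or single-column PK constraint.
- language: part of a composite PRIMARY KEY — only the tuple is unique, not this column on its own.
- reservation_id: part of a composite PRIMARY KEY — only the tuple is unique, not this column on its own.
- floor: part of a composite PRIMARY KEY — only the tuple is unique, not this column on its own.
- subject: no UNIQUE or single-column PK constraint.
- phone: no UNIQUE or single-column PK constraint.
- summary: no UNIQUE or single-column PK constraint.
- address: no UNIQUE or single-column PK constraint.

none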